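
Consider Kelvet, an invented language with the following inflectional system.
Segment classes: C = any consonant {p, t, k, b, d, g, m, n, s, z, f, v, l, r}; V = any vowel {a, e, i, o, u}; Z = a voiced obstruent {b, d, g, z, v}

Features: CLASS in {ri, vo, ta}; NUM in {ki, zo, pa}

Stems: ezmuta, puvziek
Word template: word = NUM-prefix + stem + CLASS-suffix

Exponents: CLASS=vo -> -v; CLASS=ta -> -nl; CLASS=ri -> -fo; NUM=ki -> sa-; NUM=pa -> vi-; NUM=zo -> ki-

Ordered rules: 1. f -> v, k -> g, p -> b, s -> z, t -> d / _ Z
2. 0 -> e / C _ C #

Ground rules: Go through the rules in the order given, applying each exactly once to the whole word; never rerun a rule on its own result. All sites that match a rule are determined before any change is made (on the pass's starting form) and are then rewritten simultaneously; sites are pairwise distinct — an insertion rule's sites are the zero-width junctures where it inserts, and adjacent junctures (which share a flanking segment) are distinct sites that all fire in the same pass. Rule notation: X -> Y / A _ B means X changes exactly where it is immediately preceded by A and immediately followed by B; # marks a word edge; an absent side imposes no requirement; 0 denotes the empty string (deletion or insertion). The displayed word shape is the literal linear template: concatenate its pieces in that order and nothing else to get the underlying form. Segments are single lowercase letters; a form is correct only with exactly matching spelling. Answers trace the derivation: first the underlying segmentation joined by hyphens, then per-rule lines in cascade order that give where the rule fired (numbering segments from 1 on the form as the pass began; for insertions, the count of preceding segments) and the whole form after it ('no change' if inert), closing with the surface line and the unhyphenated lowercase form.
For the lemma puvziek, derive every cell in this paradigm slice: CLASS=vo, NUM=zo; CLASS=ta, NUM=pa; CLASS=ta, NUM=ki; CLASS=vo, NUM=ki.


cell CLASS=vo, NUM=zo:
underlying: ki-puvziek-v
1. f -> v, k -> g, p -> b, s -> z, t -> d / _ Z: fires at position(s) 9: kipuvziegv
2. 0 -> e / C _ C #: inserts after position(s) 9: kipuvziegev
surface: kipuvziegev

cell CLASS=ta, NUM=pa:
underlying: vi-puvziek-nl
1. f -> v, k -> g, p -> b, s -> z, t -> d / _ Z: no change
2. 0 -> e / C _ C #: inserts after position(s) 10: vipuvzieknel
surface: vipuvzieknel

cell CLASS=ta, NUM=ki:
underlying: sa-puvziek-nl
1. f -> v, k -> g, p -> b, s -> z, t -> d / _ Z: no change
2. 0 -> e / C _ C #: inserts after position(s) 10: sapuvzieknel
surface: sapuvzieknel

cell CLASS=vo, NUM=ki:
underlying: sa-puvziek-v
1. f -> v, k -> g, p -> b, s -> z, t -> d / _ Z: fires at position(s) 9: sapuvziegv
2. 0 -> e / C _ C #: inserts after position(s) 9: sapuvziegev
surface: sapuvziegev


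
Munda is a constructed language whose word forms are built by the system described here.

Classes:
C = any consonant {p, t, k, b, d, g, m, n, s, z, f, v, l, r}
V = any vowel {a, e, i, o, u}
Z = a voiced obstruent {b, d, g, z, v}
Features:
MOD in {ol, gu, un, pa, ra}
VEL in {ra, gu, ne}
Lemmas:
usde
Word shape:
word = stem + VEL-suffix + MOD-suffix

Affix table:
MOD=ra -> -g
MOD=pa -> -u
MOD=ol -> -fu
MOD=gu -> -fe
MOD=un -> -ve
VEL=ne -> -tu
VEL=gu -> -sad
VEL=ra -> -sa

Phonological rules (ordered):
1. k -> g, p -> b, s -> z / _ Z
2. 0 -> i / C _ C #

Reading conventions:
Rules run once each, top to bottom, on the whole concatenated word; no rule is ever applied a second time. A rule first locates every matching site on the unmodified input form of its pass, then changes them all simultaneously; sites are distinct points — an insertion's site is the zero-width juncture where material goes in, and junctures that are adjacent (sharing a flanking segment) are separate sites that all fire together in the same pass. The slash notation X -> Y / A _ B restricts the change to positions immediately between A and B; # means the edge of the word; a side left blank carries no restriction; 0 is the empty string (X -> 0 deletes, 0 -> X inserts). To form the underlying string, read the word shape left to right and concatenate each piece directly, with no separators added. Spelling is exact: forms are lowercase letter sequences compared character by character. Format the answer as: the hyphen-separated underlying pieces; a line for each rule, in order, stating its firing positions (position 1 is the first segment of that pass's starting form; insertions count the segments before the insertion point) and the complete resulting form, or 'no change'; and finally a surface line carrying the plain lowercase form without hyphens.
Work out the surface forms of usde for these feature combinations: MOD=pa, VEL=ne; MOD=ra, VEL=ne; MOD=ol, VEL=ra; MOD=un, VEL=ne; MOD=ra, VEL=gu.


cell MOD=pa, VEL=ne:
underlying: usde-tu-u
1. k -> g, p -> b, s -> z / _ Z: fires at position(s) 2: uzdetuu
2. 0 -> i / C _ C #: no change
surface: uzdetuu

cell MOD=ra, VEL=ne:
underlying: usde-tu-g
1. k -> g, p -> b, s -> z / _ Z: fires at position(s) 2: uzdetug
2. 0 -> i / C _ C #: no change
surface: uzdetug

cell MOD=ol, VEL=ra:
underlying: usde-sa-fu
1. k -> g, p -> b, s -> z / _ Z: fires at position(s) 2: uzdesafu
2. 0 -> i / C _ C #: no change
surface: uzdesafu

cell MOD=un, VEL=ne:
underlying: usde-tu-ve
1. k -> g, p -> b, s -> z / _ Z: fires at position(s) 2: uzdetuve
2. 0 -> i / C _ C #: no change
surface: uzdetuve

cell MOD=ra, VEL=gu:
underlying: usde-sad-g
1. k -> g, p -> b, s -> z / _ Z: fires at position(s) 2: uzdesadg
2. 0 -> i / C _ C #: inserts after position(s) 7: uzdesadig
surface: uzdesadig


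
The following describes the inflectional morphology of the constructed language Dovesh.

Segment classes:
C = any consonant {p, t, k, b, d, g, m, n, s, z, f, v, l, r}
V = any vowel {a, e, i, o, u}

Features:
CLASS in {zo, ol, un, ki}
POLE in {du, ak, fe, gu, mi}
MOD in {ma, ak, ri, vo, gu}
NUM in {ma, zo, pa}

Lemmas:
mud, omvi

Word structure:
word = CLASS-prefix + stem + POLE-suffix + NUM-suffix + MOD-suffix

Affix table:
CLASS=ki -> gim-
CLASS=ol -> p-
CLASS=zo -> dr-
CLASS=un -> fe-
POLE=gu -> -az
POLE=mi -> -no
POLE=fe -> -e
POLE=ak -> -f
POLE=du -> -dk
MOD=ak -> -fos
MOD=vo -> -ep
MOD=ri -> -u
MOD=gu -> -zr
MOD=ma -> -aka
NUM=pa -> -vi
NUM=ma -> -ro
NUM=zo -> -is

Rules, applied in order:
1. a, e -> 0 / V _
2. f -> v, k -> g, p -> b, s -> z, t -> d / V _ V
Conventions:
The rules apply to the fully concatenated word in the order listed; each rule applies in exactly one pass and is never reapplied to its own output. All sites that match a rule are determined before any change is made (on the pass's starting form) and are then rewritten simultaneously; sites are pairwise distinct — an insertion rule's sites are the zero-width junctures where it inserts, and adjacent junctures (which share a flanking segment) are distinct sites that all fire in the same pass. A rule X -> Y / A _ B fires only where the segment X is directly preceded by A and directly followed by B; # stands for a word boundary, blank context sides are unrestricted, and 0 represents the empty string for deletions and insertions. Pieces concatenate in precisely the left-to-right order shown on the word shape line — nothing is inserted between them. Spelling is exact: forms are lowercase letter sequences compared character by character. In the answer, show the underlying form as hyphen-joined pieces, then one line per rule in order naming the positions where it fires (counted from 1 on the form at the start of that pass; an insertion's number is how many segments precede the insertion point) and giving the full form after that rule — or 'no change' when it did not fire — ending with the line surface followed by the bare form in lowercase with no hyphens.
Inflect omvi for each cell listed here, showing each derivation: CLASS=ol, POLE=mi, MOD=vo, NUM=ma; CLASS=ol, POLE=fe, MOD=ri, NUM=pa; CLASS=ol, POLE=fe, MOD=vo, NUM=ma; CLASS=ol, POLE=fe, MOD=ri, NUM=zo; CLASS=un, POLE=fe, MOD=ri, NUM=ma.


cell CLASS=ol, POLE=mi, MOD=vo, NUM=ma:
underlying: p-omvi-no-ro-ep
1. a, e -> 0 / V _: fires at position(s) 10: pomvinorop
2. f -> v, k -> g, p -> b, s -> z, t -> d / V _ V: no change
surface: pomvinorop

cell CLASS=ol, POLE=fe, MOD=ri, NUM=pa:
underlying: p-omvi-e-vi-u
1. a, e -> 0 / V _: fires at position(s) 6: pomviviu
2. f -> v, k -> g, p -> b, s -> z, t -> d / V _ V: no change
surface: pomviviu

cell CLASS=ol, POLE=fe, MOD=vo, NUM=ma:
underlying: p-omvi-e-ro-ep
1. a, e -> 0 / V _: fires at position(s) 6, 9: pomvirop
2. f -> v, k -> g, p -> b, s -> z, t -> d / V _ V: no change
surface: pomvirop

cell CLASS=ol, POLE=fe, MOD=ri, NUM=zo:
underlying: p-omvi-e-is-u
1. a, e -> 0 / V _: fires at position(s) 6: pomviisu
2. f -> v, k -> g, p -> b, s -> z, t -> d / V _ V: fires at position(s) 7: pomviizu
surface: pomviizu

cell CLASS=un, POLE=fe, MOD=ri, NUM=ma:
underlying: fe-omvi-e-ro-u
1. a, e -> 0 / V _: fires at position(s) 7: feomvirou
2. f -> v, k -> g, p -> b, s -> z, t -> d / V _ V: no change
surface: feomvirou


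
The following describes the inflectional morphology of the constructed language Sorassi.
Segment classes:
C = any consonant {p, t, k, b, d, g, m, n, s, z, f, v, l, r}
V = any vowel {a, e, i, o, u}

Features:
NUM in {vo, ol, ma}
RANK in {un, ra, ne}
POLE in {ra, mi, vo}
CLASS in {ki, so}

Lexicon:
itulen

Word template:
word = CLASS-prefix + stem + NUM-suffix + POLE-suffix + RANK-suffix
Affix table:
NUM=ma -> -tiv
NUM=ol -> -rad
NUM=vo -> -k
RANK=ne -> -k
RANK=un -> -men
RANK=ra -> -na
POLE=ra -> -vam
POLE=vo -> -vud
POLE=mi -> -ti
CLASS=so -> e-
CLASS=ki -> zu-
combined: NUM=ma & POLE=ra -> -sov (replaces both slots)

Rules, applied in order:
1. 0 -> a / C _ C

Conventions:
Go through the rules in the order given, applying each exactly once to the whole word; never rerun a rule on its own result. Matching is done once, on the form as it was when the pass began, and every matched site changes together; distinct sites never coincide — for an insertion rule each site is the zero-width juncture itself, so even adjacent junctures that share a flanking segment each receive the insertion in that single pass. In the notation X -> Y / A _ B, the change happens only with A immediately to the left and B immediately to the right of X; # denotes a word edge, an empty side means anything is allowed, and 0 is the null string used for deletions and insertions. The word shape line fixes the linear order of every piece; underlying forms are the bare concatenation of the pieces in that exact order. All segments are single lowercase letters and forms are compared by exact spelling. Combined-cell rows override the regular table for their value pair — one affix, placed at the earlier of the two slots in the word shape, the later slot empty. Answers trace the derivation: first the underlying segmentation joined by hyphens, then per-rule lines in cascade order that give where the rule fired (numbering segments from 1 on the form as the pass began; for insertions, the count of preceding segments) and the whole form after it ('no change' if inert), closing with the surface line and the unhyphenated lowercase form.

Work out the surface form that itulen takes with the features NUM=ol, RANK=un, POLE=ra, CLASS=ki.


underlying: zu-itulen-rad-vam-men
1. 0 -> a / C _ C: inserts after position(s) 8, 11, 14: zuitulenaradavamamen
surface: zuitulenaradavamamen


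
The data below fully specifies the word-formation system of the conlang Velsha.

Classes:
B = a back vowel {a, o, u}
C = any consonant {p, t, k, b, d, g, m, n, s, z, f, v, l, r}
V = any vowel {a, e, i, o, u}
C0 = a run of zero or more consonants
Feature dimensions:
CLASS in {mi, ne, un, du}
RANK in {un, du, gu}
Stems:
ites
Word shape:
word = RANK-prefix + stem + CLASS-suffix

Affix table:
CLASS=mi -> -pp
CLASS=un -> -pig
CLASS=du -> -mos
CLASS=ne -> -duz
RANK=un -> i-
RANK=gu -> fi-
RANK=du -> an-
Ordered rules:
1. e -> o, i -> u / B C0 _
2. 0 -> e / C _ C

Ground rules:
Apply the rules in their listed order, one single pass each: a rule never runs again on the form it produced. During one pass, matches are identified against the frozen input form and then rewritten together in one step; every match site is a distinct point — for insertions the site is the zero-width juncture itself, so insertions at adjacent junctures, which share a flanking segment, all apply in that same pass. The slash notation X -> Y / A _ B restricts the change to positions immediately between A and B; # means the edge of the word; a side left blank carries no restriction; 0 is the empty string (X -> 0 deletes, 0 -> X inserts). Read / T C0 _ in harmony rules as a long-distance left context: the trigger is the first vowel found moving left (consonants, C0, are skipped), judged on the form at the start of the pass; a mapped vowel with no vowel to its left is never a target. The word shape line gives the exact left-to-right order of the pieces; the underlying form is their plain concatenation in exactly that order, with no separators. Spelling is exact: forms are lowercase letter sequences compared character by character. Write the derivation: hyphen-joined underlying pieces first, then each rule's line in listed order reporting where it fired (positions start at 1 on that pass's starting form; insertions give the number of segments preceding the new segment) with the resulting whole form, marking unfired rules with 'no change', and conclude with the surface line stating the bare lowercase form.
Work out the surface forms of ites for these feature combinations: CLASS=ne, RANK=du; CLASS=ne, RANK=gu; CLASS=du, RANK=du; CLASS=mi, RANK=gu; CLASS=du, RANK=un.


cell CLASS=ne, RANK=du:
underlying: an-ites-duz
1. e -> o, i -> u / B C0 _: fires at position(s) 3: anutesduz
2. 0 -> e / C _ C: inserts after position(s) 6: anuteseduz
surface: anuteseduz

cell CLASS=ne, RANK=gu:
underlying: fi-ites-duz
1. e -> o, i -> u / B C0 _: no change
2. 0 -> e / C _ C: inserts after position(s) 6: fiiteseduz
surface: fiiteseduz

cell CLASS=du, RANK=du:
underlying: an-ites-mos
1. e -> o, i -> u / B C0 _: fires at position(s) 3: anutesmos
2. 0 -> e / C _ C: inserts after position(s) 6: anutesemos
surface: anutesemos

cell CLASS=mi, RANK=gu:
underlying: fi-ites-pp
1. e -> o, i -> u / B C0 _: no change
2. 0 -> e / C _ C: inserts after position(s) 6, 7: fiitesepep
surface: fiitesepep

cell CLASS=du, RANK=un:
underlying: i-ites-mos
1. e -> o, i -> u / B C0 _: no change
2. 0 -> e / C _ C: inserts after position(s) 5: iitesemos
surface: iitesemos


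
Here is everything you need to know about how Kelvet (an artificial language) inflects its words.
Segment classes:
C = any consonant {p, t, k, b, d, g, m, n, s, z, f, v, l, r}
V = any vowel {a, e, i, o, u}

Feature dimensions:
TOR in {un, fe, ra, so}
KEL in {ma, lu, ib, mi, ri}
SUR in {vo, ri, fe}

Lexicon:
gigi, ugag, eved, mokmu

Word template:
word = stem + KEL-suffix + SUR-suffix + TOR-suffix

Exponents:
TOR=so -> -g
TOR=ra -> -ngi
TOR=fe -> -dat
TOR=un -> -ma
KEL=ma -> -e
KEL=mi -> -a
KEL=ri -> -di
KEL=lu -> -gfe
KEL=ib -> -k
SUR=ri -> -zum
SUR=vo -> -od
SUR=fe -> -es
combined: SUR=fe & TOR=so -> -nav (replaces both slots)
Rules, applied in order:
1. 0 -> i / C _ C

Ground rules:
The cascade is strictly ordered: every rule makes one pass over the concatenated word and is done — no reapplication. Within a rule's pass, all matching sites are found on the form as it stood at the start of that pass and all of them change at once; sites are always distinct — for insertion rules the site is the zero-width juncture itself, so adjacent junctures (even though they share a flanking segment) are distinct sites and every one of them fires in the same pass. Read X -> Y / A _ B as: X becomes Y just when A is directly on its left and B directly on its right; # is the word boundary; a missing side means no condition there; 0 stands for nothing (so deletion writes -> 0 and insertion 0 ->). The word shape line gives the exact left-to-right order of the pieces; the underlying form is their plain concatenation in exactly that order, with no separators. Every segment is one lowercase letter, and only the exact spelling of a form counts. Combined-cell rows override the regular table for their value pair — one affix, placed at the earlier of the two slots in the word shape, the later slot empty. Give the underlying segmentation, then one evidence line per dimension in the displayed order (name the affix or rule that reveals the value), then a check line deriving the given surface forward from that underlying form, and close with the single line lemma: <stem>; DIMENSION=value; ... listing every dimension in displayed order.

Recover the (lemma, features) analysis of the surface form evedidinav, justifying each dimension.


underlying: eved-di-nav
TOR=so - signalled by the combined affix row
KEL=ri - signalled by the affix -di
SUR=fe - signalled by the combined affix row
check: eveddinav -> evedidinav
lemma: eved; TOR=so; KEL=ri; SUR=fe


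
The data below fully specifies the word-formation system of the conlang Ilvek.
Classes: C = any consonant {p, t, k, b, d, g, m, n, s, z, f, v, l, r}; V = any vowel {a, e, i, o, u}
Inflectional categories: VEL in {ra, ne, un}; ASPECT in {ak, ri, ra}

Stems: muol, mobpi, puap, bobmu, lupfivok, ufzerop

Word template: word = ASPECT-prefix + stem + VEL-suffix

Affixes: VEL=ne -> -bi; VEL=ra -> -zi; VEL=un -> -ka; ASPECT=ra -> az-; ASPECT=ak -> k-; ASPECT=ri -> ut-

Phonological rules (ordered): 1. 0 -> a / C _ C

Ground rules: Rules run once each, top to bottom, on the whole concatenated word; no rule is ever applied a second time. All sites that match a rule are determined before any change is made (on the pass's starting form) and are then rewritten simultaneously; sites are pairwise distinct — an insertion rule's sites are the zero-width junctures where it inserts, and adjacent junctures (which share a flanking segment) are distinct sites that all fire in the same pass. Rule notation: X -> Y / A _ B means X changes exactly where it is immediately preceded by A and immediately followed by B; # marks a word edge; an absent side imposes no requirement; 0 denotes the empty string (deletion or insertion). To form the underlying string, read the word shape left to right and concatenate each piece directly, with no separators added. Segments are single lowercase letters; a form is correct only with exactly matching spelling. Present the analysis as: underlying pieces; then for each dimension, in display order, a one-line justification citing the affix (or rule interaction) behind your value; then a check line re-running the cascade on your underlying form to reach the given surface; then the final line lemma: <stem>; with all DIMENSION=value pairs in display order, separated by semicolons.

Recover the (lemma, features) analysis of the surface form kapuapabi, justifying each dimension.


underlying: k-puap-bi
VEL=ne - signalled by the affix -bi
ASPECT=ak - signalled by the affix k-
check: kpuapbi -> kapuapabi
lemma: puap; VEL=ne; ASPECT=ak


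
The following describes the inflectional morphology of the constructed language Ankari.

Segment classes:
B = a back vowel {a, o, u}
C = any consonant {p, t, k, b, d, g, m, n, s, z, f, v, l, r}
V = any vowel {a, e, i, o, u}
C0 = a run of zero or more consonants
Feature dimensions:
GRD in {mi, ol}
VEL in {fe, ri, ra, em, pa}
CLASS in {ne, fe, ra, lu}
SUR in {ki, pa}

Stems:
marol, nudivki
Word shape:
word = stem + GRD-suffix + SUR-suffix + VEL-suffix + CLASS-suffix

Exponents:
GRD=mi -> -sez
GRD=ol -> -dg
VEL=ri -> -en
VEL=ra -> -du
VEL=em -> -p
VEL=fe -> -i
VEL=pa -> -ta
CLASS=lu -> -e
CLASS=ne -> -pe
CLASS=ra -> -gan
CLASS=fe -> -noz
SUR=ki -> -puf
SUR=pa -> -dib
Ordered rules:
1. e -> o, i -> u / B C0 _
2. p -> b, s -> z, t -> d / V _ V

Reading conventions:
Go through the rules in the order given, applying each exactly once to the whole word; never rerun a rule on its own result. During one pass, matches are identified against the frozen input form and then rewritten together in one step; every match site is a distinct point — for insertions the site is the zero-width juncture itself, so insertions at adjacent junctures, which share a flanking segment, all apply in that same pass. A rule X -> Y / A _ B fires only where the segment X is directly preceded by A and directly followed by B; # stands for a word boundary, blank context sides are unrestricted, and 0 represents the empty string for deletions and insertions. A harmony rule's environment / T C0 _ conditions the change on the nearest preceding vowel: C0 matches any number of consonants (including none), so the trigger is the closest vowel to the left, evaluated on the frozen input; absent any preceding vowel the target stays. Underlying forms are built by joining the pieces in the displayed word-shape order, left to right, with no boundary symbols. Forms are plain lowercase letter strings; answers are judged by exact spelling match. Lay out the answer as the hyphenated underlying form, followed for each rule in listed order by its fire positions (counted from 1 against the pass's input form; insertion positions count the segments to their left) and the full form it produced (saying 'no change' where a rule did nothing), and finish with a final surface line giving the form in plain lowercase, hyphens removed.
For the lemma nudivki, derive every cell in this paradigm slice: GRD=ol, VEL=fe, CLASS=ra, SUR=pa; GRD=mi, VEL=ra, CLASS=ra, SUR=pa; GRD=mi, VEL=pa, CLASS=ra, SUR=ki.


cell GRD=ol, VEL=fe, CLASS=ra, SUR=pa:
underlying: nudivki-dg-dib-i-gan
1. e -> o, i -> u / B C0 _: fires at position(s) 4: nuduvkidgdibigan
2. p -> b, s -> z, t -> d / V _ V: no change
surface: nuduvkidgdibigan

cell GRD=mi, VEL=ra, CLASS=ra, SUR=pa:
underlying: nudivki-sez-dib-du-gan
1. e -> o, i -> u / B C0 _: fires at position(s) 4: nuduvkisezdibdugan
2. p -> b, s -> z, t -> d / V _ V: fires at position(s) 8: nuduvkizezdibdugan
surface: nuduvkizezdibdugan

cell GRD=mi, VEL=pa, CLASS=ra, SUR=ki:
underlying: nudivki-sez-puf-ta-gan
1. e -> o, i -> u / B C0 _: fires at position(s) 4: nuduvkisezpuftagan
2. p -> b, s -> z, t -> d / V _ V: fires at position(s) 8: nuduvkizezpuftagan
surface: nuduvkizezpuftagan


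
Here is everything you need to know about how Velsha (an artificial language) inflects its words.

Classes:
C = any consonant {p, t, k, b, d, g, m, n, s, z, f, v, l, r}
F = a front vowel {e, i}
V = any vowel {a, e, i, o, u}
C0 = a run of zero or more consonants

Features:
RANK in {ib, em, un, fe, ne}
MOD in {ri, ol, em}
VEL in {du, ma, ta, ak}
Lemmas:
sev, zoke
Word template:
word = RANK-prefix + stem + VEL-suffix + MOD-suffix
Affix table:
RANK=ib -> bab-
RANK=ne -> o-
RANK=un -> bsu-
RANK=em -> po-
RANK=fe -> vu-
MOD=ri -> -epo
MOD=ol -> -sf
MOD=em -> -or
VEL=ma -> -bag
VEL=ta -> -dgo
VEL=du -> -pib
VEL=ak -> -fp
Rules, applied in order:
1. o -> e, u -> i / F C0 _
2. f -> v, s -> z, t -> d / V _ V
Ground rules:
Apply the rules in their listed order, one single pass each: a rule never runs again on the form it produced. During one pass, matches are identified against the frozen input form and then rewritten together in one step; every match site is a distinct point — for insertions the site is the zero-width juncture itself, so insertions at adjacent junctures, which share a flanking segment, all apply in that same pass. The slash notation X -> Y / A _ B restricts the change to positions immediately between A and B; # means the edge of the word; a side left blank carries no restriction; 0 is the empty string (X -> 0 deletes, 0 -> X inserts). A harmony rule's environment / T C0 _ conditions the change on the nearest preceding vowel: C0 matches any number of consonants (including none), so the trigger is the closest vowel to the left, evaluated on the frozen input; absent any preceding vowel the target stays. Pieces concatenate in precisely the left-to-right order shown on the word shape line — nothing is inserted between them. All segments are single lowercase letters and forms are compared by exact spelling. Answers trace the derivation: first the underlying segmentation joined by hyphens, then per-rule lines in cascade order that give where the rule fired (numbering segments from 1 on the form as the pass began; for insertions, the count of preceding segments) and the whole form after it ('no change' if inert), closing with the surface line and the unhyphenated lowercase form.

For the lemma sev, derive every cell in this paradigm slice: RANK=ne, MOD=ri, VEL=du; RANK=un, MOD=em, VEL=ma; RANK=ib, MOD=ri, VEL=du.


cell RANK=ne, MOD=ri, VEL=du:
underlying: o-sev-pib-epo
1. o -> e, u -> i / F C0 _: fires at position(s) 10: osevpibepe
2. f -> v, s -> z, t -> d / V _ V: fires at position(s) 2: ozevpibepe
surface: ozevpibepe

cell RANK=un, MOD=em, VEL=ma:
underlying: bsu-sev-bag-or
1. o -> e, u -> i / F C0 _: no change
2. f -> v, s -> z, t -> d / V _ V: fires at position(s) 4: bsuzevbagor
surface: bsuzevbagor

cell RANK=ib, MOD=ri, VEL=du:
underlying: bab-sev-pib-epo
1. o -> e, u -> i / F C0 _: fires at position(s) 12: babsevpibepe
2. f -> v, s -> z, t -> d / V _ V: no change
surface: babsevpibepe


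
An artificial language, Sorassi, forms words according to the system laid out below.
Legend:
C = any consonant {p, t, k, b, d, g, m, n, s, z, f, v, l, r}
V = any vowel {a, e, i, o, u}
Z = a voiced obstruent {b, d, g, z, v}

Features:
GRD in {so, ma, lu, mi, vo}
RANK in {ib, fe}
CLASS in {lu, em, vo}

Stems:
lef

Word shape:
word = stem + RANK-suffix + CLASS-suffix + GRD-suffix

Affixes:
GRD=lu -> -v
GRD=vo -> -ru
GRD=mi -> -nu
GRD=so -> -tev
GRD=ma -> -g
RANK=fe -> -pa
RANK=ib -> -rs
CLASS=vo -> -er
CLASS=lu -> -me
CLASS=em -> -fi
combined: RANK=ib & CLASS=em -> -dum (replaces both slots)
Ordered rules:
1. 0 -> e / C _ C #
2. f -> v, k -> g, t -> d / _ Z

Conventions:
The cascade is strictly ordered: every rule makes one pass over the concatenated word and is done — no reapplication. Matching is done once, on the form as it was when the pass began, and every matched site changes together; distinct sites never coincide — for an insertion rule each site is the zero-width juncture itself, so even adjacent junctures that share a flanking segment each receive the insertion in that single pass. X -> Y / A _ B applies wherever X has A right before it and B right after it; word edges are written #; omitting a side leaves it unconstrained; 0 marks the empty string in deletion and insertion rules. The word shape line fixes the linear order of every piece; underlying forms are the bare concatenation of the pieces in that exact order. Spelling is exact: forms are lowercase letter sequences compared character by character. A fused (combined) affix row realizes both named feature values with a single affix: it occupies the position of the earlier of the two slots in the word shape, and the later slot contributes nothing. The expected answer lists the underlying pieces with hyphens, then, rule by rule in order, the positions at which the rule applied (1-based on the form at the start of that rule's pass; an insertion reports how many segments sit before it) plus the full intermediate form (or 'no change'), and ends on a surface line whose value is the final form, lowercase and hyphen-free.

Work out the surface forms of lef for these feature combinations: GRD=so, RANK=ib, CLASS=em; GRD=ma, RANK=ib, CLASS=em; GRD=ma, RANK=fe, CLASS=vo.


cell GRD=so, RANK=ib, CLASS=em:
underlying: lef-dum-tev
1. 0 -> e / C _ C #: no change
2. f -> v, k -> g, t -> d / _ Z: fires at position(s) 3: levdumtev
surface: levdumtev

cell GRD=ma, RANK=ib, CLASS=em:
underlying: lef-dum-g
1. 0 -> e / C _ C #: inserts after position(s) 6: lefdumeg
2. f -> v, k -> g, t -> d / _ Z: fires at position(s) 3: levdumeg
surface: levdumeg

cell GRD=ma, RANK=fe, CLASS=vo:
underlying: lef-pa-er-g
1. 0 -> e / C _ C #: inserts after position(s) 7: lefpaereg
2. f -> v, k -> g, t -> d / _ Z: no change
surface: lefpaereg


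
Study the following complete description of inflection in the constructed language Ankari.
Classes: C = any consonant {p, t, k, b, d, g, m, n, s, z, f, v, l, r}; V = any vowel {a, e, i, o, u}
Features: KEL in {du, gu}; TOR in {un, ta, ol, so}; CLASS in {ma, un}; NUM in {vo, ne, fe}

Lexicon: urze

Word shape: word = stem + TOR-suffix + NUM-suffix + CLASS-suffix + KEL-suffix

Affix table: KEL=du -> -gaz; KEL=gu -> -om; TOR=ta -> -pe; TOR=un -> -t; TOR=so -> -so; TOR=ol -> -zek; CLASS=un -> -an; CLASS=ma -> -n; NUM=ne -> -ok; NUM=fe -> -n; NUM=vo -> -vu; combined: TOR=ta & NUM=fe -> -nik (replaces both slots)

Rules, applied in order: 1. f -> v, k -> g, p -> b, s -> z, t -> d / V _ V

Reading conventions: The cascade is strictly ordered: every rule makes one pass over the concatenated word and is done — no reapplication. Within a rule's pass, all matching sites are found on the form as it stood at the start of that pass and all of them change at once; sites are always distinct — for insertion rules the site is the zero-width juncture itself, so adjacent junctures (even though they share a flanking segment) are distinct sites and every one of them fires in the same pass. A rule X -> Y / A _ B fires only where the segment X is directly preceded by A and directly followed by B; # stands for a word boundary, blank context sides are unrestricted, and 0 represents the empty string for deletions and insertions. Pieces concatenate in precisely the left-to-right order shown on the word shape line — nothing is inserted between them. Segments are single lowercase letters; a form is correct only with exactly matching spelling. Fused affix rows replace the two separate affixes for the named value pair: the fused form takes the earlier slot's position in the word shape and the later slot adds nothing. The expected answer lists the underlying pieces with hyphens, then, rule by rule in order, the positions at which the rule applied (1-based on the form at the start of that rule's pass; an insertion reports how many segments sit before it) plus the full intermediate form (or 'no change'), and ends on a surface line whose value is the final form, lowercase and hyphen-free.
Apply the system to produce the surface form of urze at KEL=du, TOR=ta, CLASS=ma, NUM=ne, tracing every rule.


underlying: urze-pe-ok-n-gaz
1. f -> v, k -> g, p -> b, s -> z, t -> d / V _ V: fires at position(s) 5: urzebeokngaz
surface: urzebeokngaz


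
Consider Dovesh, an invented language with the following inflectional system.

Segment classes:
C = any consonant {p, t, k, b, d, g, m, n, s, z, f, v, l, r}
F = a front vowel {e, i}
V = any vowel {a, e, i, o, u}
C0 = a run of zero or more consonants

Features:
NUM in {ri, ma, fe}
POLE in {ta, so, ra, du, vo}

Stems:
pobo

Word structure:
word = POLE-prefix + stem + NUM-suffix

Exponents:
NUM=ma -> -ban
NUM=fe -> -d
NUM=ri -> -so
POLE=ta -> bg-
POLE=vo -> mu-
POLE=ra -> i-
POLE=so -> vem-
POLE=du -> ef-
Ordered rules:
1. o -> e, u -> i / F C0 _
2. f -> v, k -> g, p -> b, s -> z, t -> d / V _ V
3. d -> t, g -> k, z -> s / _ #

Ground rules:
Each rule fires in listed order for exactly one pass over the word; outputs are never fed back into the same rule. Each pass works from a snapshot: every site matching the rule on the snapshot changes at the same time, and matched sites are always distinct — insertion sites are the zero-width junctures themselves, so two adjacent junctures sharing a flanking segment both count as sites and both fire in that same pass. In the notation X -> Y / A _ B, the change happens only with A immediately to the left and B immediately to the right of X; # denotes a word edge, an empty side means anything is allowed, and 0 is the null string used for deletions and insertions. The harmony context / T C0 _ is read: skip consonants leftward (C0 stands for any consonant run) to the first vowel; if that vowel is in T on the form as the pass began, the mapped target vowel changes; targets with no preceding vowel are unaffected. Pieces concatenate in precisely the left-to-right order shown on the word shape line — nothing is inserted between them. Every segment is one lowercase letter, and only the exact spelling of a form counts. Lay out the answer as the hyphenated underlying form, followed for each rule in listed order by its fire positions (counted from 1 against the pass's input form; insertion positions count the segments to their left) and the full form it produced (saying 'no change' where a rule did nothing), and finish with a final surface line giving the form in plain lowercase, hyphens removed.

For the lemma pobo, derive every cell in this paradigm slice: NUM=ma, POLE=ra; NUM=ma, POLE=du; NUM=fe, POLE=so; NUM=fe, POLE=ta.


cell NUM=ma, POLE=ra:
underlying: i-pobo-ban
1. o -> e, u -> i / F C0 _: fires at position(s) 3: ipeboban
2. f -> v, k -> g, p -> b, s -> z, t -> d / V _ V: fires at position(s) 2: ibeboban
3. d -> t, g -> k, z -> s / _ #: no change
surface: ibeboban

cell NUM=ma, POLE=du:
underlying: ef-pobo-ban
1. o -> e, u -> i / F C0 _: fires at position(s) 4: efpeboban
2. f -> v, k -> g, p -> b, s -> z, t -> d / V _ V: no change
3. d -> t, g -> k, z -> s / _ #: no change
surface: efpeboban

cell NUM=fe, POLE=so:
underlying: vem-pobo-d
1. o -> e, u -> i / F C0 _: fires at position(s) 5: vempebod
2. f -> v, k -> g, p -> b, s -> z, t -> d / V _ V: no change
3. d -> t, g -> k, z -> s / _ #: fires at position(s) 8: vempebot
surface: vempebot

cell NUM=fe, POLE=ta:
underlying: bg-pobo-d
1. o -> e, u -> i / F C0 _: no change
2. f -> v, k -> g, p -> b, s -> z, t -> d / V _ V: no change
3. d -> t, g -> k, z -> s / _ #: fires at position(s) 7: bgpobot
surface: bgpobot


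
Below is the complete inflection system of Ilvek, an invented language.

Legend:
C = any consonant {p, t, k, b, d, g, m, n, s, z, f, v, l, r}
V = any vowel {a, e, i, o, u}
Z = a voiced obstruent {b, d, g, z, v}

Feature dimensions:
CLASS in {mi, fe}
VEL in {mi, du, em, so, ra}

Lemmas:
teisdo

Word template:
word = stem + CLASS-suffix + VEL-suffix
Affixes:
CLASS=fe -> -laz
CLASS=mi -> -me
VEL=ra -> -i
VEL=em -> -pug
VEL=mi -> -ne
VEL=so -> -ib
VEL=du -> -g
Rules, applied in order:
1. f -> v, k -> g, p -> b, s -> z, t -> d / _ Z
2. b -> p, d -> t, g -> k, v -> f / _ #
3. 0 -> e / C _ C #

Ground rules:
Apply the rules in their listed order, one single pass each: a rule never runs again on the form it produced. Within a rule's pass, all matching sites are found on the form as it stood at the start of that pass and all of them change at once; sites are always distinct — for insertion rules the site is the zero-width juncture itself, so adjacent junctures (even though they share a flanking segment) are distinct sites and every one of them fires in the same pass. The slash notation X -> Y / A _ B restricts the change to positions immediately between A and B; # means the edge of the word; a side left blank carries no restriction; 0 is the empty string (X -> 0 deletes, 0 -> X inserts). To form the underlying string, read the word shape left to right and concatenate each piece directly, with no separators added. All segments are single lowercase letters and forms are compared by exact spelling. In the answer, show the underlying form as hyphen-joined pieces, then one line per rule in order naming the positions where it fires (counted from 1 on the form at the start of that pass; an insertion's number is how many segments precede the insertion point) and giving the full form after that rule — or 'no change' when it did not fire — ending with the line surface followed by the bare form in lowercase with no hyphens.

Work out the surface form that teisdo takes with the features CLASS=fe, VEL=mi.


underlying: teisdo-laz-ne
1. f -> v, k -> g, p -> b, s -> z, t -> d / _ Z: fires at position(s) 4: teizdolazne
2. b -> p, d -> t, g -> k, v -> f / _ #: no change
3. 0 -> e / C _ C #: no change
surface: teizdolazne


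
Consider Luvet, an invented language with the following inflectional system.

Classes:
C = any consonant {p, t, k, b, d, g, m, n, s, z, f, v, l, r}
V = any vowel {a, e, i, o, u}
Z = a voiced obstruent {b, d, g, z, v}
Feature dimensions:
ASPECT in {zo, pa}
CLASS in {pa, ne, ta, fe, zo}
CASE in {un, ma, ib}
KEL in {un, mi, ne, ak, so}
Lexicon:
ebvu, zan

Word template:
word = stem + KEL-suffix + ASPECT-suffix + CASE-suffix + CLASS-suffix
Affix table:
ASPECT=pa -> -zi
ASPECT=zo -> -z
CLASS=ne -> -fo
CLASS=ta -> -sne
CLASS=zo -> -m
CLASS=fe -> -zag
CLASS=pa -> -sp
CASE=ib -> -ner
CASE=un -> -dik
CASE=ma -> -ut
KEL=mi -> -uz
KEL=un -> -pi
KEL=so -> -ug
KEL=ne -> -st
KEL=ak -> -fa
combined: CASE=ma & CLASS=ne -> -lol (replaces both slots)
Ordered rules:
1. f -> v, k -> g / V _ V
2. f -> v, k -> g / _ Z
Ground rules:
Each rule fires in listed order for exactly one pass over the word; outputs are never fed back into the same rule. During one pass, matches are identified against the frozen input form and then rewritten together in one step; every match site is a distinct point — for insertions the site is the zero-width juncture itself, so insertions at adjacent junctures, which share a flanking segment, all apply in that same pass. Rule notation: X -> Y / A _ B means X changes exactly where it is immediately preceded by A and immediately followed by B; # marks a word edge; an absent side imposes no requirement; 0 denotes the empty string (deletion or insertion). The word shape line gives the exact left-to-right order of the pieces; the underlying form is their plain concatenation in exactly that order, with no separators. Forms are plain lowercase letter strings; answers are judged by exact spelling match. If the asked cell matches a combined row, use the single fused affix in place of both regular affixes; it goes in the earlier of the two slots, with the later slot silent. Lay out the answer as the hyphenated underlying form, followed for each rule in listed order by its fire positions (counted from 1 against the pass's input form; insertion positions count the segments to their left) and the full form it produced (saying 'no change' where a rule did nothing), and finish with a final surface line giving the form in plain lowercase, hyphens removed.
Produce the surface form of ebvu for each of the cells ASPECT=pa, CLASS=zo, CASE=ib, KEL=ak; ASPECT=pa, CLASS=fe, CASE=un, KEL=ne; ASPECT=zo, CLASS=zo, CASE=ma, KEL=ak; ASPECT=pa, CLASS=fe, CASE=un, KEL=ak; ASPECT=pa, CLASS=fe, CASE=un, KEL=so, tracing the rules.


cell ASPECT=pa, CLASS=zo, CASE=ib, KEL=ak:
underlying: ebvu-fa-zi-ner-m
1. f -> v, k -> g / V _ V: fires at position(s) 5: ebvuvazinerm
2. f -> v, k -> g / _ Z: no change
surface: ebvuvazinerm

cell ASPECT=pa, CLASS=fe, CASE=un, KEL=ne:
underlying: ebvu-st-zi-dik-zag
1. f -> v, k -> g / V _ V: no change
2. f -> v, k -> g / _ Z: fires at position(s) 11: ebvustzidigzag
surface: ebvustzidigzag

cell ASPECT=zo, CLASS=zo, CASE=ma, KEL=ak:
underlying: ebvu-fa-z-ut-m
1. f -> v, k -> g / V _ V: fires at position(s) 5: ebvuvazutm
2. f -> v, k -> g / _ Z: no change
surface: ebvuvazutm

cell ASPECT=pa, CLASS=fe, CASE=un, KEL=ak:
underlying: ebvu-fa-zi-dik-zag
1. f -> v, k -> g / V _ V: fires at position(s) 5: ebvuvazidikzag
2. f -> v, k -> g / _ Z: fires at position(s) 11: ebvuvazidigzag
surface: ebvuvazidigzag

cell ASPECT=pa, CLASS=fe, CASE=un, KEL=so:
underlying: ebvu-ug-zi-dik-zag
1. f -> v, k -> g / V _ V: no change
2. f -> v, k -> g / _ Z: fires at position(s) 11: ebvuugzidigzag
surface: ebvuugzidigzag


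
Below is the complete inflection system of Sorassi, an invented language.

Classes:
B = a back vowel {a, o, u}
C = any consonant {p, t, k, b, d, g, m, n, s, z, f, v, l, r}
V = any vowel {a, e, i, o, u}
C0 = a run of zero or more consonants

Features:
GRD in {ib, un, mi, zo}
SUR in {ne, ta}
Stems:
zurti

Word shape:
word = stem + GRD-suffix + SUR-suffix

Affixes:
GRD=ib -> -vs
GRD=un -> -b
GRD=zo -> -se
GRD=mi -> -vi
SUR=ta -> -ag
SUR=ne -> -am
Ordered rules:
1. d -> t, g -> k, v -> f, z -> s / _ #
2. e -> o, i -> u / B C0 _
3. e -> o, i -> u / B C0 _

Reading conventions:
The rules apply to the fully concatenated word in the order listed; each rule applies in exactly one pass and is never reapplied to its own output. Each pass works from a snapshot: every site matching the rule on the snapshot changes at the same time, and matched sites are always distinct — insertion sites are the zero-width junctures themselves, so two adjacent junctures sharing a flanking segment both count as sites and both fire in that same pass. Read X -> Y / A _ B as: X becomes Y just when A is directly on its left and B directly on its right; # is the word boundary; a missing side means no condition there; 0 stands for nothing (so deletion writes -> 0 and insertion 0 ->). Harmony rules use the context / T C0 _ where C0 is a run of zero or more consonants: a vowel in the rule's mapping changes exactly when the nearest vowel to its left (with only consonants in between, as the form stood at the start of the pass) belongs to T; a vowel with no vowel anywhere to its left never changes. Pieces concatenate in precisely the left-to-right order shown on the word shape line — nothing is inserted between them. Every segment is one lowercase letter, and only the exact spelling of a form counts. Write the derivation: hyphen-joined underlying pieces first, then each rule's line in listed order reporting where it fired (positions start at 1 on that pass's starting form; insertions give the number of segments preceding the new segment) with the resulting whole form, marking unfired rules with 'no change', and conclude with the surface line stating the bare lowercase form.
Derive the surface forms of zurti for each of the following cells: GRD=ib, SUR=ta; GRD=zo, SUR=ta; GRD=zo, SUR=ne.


cell GRD=ib, SUR=ta:
underlying: zurti-vs-ag
1. d -> t, g -> k, v -> f, z -> s / _ #: fires at position(s) 9: zurtivsak
2. e -> o, i -> u / B C0 _: fires at position(s) 5: zurtuvsak
3. e -> o, i -> u / B C0 _: no change
surface: zurtuvsak

cell GRD=zo, SUR=ta:
underlying: zurti-se-ag
1. d -> t, g -> k, v -> f, z -> s / _ #: fires at position(s) 9: zurtiseak
2. e -> o, i -> u / B C0 _: fires at position(s) 5: zurtuseak
3. e -> o, i -> u / B C0 _: fires at position(s) 7: zurtusoak
surface: zurtusoak

cell GRD=zo, SUR=ne:
underlying: zurti-se-am
1. d -> t, g -> k, v -> f, z -> s / _ #: no change
2. e -> o, i -> u / B C0 _: fires at position(s) 5: zurtuseam
3. e -> o, i -> u / B C0 _: fires at position(s) 7: zurtusoam
surface: zurtusoam
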